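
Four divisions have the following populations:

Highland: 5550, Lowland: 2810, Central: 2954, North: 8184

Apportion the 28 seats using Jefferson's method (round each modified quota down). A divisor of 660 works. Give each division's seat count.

With modified divisor 660: modified quotas Highland 8.409, Lowland 4.258, Central 4.476, North 12.400.
Rounding down: Highland 8, Lowland 4, Central 4, North 12 (total 28).

Highland=8, Lowland=4, Central=4, North=12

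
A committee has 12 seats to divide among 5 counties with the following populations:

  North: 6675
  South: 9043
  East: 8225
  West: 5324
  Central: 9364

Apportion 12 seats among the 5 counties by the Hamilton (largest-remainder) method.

Standard divisor: 38631 ÷ 12 ≈ 3219.25.
Standard quotas: North 2.0735, South 2.8090, East 2.5549, West 1.6538, Central 2.9088.
Lower quotas: North 2, South 2, East 2, West 1, Central 2 (sum 9, leaving 3 seats).
Remainders in descending order: Central 0.9088, South 0.8090, West 0.6538, East 0.5549, North 0.0735.
The surplus seats go to Central, South, West.

North 2, South 3, East 2, West 2, Central 3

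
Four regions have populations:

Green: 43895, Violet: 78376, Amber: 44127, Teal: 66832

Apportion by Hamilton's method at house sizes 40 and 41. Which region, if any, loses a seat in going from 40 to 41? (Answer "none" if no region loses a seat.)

Green

At 40 seats: Green 8, Violet 13, Amber 8, Teal 11.
At 41 seats: Green 7, Violet 14, Amber 8, Teal 12.
Green drops from 8 to 7.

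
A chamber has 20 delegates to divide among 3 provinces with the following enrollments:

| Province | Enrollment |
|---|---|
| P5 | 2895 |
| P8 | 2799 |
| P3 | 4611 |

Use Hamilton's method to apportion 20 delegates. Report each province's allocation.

Total 10305; standard divisor 10305/20 ≈ 515.25.
Standard quotas: P5 5.619, P8 5.432, P3 8.949.
Lower quotas: P5 5, P8 5, P3 8 (sum 18, leaving 2 seats).
Remainders in descending order: P3 0.949, P5 0.619, P8 0.432.
The surplus seats go to P3, P5.

P5 6, P8 5, P3 9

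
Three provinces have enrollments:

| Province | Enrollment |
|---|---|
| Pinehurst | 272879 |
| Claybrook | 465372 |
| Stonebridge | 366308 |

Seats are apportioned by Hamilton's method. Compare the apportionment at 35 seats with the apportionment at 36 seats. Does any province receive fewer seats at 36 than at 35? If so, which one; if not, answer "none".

At 35 seats: Pinehurst 9, Claybrook 15, Stonebridge 11.
At 36 seats: Pinehurst 9, Claybrook 15, Stonebridge 12.
No province's allocation decreased.

none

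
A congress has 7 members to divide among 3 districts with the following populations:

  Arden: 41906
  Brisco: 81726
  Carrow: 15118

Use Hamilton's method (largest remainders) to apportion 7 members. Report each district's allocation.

Arden: 2, Brisco: 4, Carrow: 1

The standard divisor is 138750/7 ≈ 19821.429.
Standard quotas: Arden 2.1142, Brisco 4.1231, Carrow 0.7627.
Lower quotas: Arden 2, Brisco 4, Carrow 0 (sum 6, leaving 1 seat).
Remainders in descending order: Carrow 0.7627, Brisco 0.1231, Arden 0.1142.
The surplus seat goes to Carrow.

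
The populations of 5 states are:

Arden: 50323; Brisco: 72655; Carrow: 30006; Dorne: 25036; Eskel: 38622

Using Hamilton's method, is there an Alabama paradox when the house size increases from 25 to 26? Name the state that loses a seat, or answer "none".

At 25 seats: Arden 6, Brisco 8, Carrow 4, Dorne 3, Eskel 4.
At 26 seats: Arden 6, Brisco 9, Carrow 3, Dorne 3, Eskel 5.
Carrow drops from 4 to 3.

Carrow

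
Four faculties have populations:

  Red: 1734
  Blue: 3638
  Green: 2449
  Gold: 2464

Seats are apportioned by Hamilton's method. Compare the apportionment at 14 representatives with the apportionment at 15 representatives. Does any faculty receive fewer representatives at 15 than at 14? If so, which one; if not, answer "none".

Red

At 14 seats: Red 3, Blue 5, Green 3, Gold 3.
At 15 seats: Red 2, Blue 5, Green 4, Gold 4.
Red drops from 3 to 2.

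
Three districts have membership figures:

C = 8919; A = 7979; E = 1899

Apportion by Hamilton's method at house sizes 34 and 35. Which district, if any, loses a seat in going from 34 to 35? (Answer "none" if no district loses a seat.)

E

At 34 seats: C 16, A 14, E 4.
At 35 seats: C 17, A 15, E 3.
E drops from 4 to 3.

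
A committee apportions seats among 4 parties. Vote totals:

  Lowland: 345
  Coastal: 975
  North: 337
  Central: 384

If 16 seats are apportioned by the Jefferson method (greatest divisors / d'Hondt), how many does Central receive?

3

Standard divisor 2041/16 ≈ 127.562; standard quotas: Lowland 2.705, Coastal 7.643, North 2.642, Central 3.010.
Rounding down gives 2, 7, 2, 3 = 14 seats, so the divisor must be adjusted.
With modified divisor 114: modified quotas Lowland 3.026, Coastal 8.553, North 2.956, Central 3.368.
Rounding down: Lowland 3, Coastal 8, North 2, Central 3 (total 16).
Central receives 3.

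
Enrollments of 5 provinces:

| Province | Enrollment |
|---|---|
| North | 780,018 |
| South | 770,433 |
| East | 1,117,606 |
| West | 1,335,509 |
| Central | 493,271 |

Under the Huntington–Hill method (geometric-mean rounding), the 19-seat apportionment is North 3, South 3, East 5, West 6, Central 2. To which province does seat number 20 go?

North

Priority for the next seat is population ÷ (√(s·(s+1))).
Priorities: North 225171.801, South 222404.850, East 204046.006, West 206073.513, Central 201377.042.
Highest priority: North.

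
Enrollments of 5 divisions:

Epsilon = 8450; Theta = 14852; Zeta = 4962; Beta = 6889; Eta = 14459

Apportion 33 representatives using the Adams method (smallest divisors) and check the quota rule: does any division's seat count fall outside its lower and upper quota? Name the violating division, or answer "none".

Standard quotas: Epsilon 5.621, Theta 9.879, Zeta 3.301, Beta 4.582, Eta 9.618.
Adams allocation: Epsilon 6, Theta 9, Zeta 4, Beta 5, Eta 9.
Every allocation lies between the lower and upper quota.

none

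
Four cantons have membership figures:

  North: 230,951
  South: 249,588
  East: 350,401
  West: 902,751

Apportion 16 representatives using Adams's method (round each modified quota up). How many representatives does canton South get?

3

Standard divisor 1733691/16 ≈ 108355.688; standard quotas: North 2.131, South 2.303, East 3.234, West 8.331.
Rounding up gives 3, 3, 4, 9 = 19 seats, so the divisor must be adjusted.
With modified divisor 120800: modified quotas North 1.912, South 2.066, East 2.901, West 7.473.
Rounding up: North 2, South 3, East 3, West 8 (total 16).
South receives 3.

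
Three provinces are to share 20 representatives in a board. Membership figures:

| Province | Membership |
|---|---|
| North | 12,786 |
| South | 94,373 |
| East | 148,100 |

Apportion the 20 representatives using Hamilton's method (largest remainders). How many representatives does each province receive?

Total 255259; standard divisor 255259/20 ≈ 12762.95.
Standard quotas: North 1.0018, South 7.3943, East 11.6039.
Lower quotas: North 1, South 7, East 11 (sum 19, leaving 1 seat).
Remainders in descending order: East 0.6039, South 0.3943, North 0.0018.
Largest remainder: East receives the extra seat.

North 1; South 7; East 12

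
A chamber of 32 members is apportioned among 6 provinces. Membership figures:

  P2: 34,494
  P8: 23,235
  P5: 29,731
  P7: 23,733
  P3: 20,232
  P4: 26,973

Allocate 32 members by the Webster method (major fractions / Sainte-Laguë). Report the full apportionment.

P2: 7; P8: 5; P5: 6; P7: 5; P3: 4; P4: 5

Standard divisor 158398/32 ≈ 4949.938; standard quotas: P2 6.969, P8 4.694, P5 6.006, P7 4.795, P3 4.087, P4 5.449.
Rounding to the nearest integer gives P2 7, P8 5, P5 6, P7 5, P3 4, P4 5 — total 32, matching the house size, so no adjustment is needed.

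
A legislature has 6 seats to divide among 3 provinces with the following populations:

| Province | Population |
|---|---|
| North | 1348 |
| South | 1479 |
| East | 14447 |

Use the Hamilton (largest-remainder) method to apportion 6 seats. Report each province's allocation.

North 0, South 1, East 5

Standard divisor: 17274 ÷ 6 = 2879.
Standard quotas: North 0.4682, South 0.5137, East 5.0181.
Lower quotas: North 0, South 0, East 5 (sum 5, leaving 1 seat).
Remainders in descending order: South 0.5137, North 0.4682, East 0.0181.
Largest remainder: South receives the extra seat.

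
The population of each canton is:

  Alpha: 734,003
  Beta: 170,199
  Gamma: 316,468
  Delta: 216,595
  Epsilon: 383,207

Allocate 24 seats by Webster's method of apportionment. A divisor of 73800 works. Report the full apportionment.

Alpha: 10, Beta: 2, Gamma: 4, Delta: 3, Epsilon: 5

With modified divisor 73800: modified quotas Alpha 9.946, Beta 2.306, Gamma 4.288, Delta 2.935, Epsilon 5.193.
Rounding to the nearest integer: Alpha 10, Beta 2, Gamma 4, Delta 3, Epsilon 5 (total 24).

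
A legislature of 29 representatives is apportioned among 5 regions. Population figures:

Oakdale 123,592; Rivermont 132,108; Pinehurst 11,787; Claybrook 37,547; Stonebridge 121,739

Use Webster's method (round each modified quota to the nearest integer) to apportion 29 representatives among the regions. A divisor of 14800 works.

Oakdale 8; Rivermont 9; Pinehurst 1; Claybrook 3; Stonebridge 8

With modified divisor 14800: modified quotas Oakdale 8.351, Rivermont 8.926, Pinehurst 0.796, Claybrook 2.537, Stonebridge 8.226.
Rounding to the nearest integer: Oakdale 8, Rivermont 9, Pinehurst 1, Claybrook 3, Stonebridge 8 (total 29).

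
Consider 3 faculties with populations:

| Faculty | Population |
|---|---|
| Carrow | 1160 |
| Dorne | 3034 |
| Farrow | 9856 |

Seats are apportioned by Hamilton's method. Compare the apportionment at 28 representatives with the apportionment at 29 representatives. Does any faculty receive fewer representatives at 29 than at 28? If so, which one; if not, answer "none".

At 28 seats: Carrow 2, Dorne 6, Farrow 20.
At 29 seats: Carrow 3, Dorne 6, Farrow 20.
No faculty's allocation decreased.

none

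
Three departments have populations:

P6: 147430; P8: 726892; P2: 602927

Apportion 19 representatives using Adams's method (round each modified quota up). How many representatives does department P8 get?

Standard divisor 1477249/19 ≈ 77749.947; standard quotas: P6 1.896, P8 9.349, P2 7.755.
Rounding up gives 2, 10, 8 = 20 seats, so the divisor must be adjusted.
With modified divisor 83400: modified quotas P6 1.768, P8 8.716, P2 7.229.
Rounding up: P6 2, P8 9, P2 8 (total 19).
P8 receives 9.

9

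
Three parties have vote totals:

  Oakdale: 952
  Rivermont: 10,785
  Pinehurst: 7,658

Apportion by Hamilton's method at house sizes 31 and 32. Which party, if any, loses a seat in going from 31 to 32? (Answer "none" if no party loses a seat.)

At 31 seats: Oakdale 2, Rivermont 17, Pinehurst 12.
At 32 seats: Oakdale 1, Rivermont 18, Pinehurst 13.
Oakdale drops from 2 to 1.

Oakdale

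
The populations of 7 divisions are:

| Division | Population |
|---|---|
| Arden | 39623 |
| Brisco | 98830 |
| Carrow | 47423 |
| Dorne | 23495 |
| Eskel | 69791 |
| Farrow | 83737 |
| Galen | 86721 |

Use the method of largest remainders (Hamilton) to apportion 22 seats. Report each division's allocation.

Arden: 2, Brisco: 5, Carrow: 2, Dorne: 1, Eskel: 4, Farrow: 4, Galen: 4

The standard divisor is 449620/22 ≈ 20437.273.
Standard quotas: Arden 1.9388, Brisco 4.8358, Carrow 2.3204, Dorne 1.1496, Eskel 3.4149, Farrow 4.0973, Galen 4.2433.
Lower quotas: Arden 1, Brisco 4, Carrow 2, Dorne 1, Eskel 3, Farrow 4, Galen 4 (sum 19, leaving 3 seats).
Remainders in descending order: Arden 0.9388, Brisco 0.8358, Eskel 0.4149, Carrow 0.3204, Galen 0.2433, Dorne 0.1496, Farrow 0.0973.
Largest remainders: Arden, Brisco, Eskel receive the extra seats.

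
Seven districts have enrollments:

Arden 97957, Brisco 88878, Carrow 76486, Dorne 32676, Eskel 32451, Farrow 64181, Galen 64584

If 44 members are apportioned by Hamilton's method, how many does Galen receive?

Standard divisor: 457213 ÷ 44 ≈ 10391.205.
Standard quotas: Arden 9.4269, Brisco 8.5532, Carrow 7.3606, Dorne 3.1446, Eskel 3.1229, Farrow 6.1765, Galen 6.2153.
Lower quotas: Arden 9, Brisco 8, Carrow 7, Dorne 3, Eskel 3, Farrow 6, Galen 6 (sum 42, leaving 2 seats).
Remainders in descending order: Brisco 0.5532, Arden 0.4269, Carrow 0.3606, Galen 0.2153, Farrow 0.1765, Dorne 0.1446, Eskel 0.1229.
The surplus seats go to Brisco, Arden.
Galen receives 6.

6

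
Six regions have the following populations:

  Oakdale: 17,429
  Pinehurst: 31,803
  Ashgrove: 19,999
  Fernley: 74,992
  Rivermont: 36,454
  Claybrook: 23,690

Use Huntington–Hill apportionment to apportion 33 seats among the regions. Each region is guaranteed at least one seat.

Oakdale 3, Pinehurst 5, Ashgrove 3, Fernley 12, Rivermont 6, Claybrook 4

With divisor 6266: modified quotas Oakdale 2.782, Pinehurst 5.075, Ashgrove 3.192, Fernley 11.968, Rivermont 5.818, Claybrook 3.781.
Geometric-mean thresholds: Oakdale √(2·3)=2.449, Pinehurst √(5·6)=5.477, Ashgrove √(3·4)=3.464, Fernley √(11·12)=11.489, Rivermont √(5·6)=5.477, Claybrook √(3·4)=3.464.
Each quota rounded against its threshold gives Oakdale 3, Pinehurst 5, Ashgrove 3, Fernley 12, Rivermont 6, Claybrook 4 (total 33).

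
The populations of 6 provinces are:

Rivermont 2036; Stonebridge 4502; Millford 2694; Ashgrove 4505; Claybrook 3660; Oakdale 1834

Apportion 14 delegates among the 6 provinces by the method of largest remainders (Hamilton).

Rivermont: 2, Stonebridge: 3, Millford: 2, Ashgrove: 3, Claybrook: 3, Oakdale: 1

Standard divisor: 19231 ÷ 14 ≈ 1373.643.
Standard quotas: Rivermont 1.482, Stonebridge 3.277, Millford 1.961, Ashgrove 3.280, Claybrook 2.664, Oakdale 1.335.
Lower quotas: Rivermont 1, Stonebridge 3, Millford 1, Ashgrove 3, Claybrook 2, Oakdale 1 (sum 11, leaving 3 seats).
Remainders in descending order: Millford 0.961, Claybrook 0.664, Rivermont 0.482, Oakdale 0.335, Ashgrove 0.280, Stonebridge 0.277.
The surplus seats go to Millford, Claybrook, Rivermont.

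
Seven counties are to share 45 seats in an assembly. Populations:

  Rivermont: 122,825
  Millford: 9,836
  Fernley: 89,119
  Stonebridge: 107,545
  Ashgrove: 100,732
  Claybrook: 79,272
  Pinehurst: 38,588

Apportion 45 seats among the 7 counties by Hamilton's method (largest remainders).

Rivermont 10; Millford 1; Fernley 7; Stonebridge 9; Ashgrove 8; Claybrook 7; Pinehurst 3

The standard divisor is 547917/45 ≈ 12175.933.
Standard quotas: Rivermont 10.0875, Millford 0.8078, Fernley 7.3193, Stonebridge 8.8326, Ashgrove 8.2730, Claybrook 6.5105, Pinehurst 3.1692.
Lower quotas: Rivermont 10, Millford 0, Fernley 7, Stonebridge 8, Ashgrove 8, Claybrook 6, Pinehurst 3 (sum 42, leaving 3 seats).
Remainders in descending order: Stonebridge 0.8326, Millford 0.8078, Claybrook 0.5105, Fernley 0.3193, Ashgrove 0.2730, Pinehurst 0.1692, Rivermont 0.0875.
Largest remainders: Stonebridge, Millford, Claybrook receive the extra seats.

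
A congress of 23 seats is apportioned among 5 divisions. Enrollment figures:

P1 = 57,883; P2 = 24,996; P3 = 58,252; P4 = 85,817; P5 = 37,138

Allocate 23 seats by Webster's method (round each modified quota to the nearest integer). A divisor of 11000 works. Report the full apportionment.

With modified divisor 11000: modified quotas P1 5.262, P2 2.272, P3 5.296, P4 7.802, P5 3.376.
Rounding to the nearest integer: P1 5, P2 2, P3 5, P4 8, P5 3 (total 23).

P1 5, P2 2, P3 5, P4 8, P5 3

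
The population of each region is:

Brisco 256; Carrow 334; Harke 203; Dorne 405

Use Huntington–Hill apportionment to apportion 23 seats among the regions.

With divisor 53: modified quotas Brisco 4.830, Carrow 6.302, Harke 3.830, Dorne 7.642.
Geometric-mean thresholds: Brisco √(4·5)=4.472, Carrow √(6·7)=6.481, Harke √(3·4)=3.464, Dorne √(7·8)=7.483.
Each quota rounded against its threshold gives Brisco 5, Carrow 6, Harke 4, Dorne 8 (total 23).

Brisco: 5; Carrow: 6; Harke: 4; Dorne: 8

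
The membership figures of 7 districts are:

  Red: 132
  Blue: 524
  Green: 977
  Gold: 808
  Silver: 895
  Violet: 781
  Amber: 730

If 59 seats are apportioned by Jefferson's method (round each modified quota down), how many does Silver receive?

11

Standard divisor 4847/59 ≈ 82.153; standard quotas: Red 1.607, Blue 6.378, Green 11.893, Gold 9.835, Silver 10.894, Violet 9.507, Amber 8.886.
Rounding down gives 1, 6, 11, 9, 10, 9, 8 = 54 seats, so the divisor must be adjusted.
With modified divisor 77: modified quotas Red 1.714, Blue 6.805, Green 12.688, Gold 10.494, Silver 11.623, Violet 10.143, Amber 9.481.
Rounding down: Red 1, Blue 6, Green 12, Gold 10, Silver 11, Violet 10, Amber 9 (total 59).
Silver receives 11.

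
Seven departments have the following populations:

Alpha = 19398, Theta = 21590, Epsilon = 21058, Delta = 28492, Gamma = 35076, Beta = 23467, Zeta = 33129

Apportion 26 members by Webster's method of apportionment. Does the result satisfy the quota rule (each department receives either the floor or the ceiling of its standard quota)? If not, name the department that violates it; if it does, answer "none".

Standard quotas: Alpha 2.768, Theta 3.081, Epsilon 3.005, Delta 4.066, Gamma 5.005, Beta 3.349, Zeta 4.727.
Webster allocation: Alpha 3, Theta 3, Epsilon 3, Delta 4, Gamma 5, Beta 3, Zeta 5.
Every allocation lies between the lower and upper quota.

none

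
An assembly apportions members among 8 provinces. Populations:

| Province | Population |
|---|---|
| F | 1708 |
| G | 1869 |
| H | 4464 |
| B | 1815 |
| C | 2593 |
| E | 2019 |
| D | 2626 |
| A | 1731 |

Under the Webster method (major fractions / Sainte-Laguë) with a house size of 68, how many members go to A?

6

Standard divisor 18825/68 ≈ 276.838; standard quotas: F 6.170, G 6.751, H 16.125, B 6.556, C 9.366, E 7.293, D 9.486, A 6.253.
Rounding to the nearest integer gives 6, 7, 16, 7, 9, 7, 9, 6 = 67 seats, so the divisor must be adjusted.
With modified divisor 275: modified quotas F 6.211, G 6.796, H 16.233, B 6.600, C 9.429, E 7.342, D 9.549, A 6.295.
Rounding to the nearest integer: F 6, G 7, H 16, B 7, C 9, E 7, D 10, A 6 (total 68).
A receives 6.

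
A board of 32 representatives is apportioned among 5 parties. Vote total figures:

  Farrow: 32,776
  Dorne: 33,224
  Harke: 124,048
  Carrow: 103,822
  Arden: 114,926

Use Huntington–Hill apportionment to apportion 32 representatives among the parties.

Farrow: 3, Dorne: 3, Harke: 9, Carrow: 8, Arden: 9

With divisor 13228: modified quotas Farrow 2.478, Dorne 2.512, Harke 9.378, Carrow 7.849, Arden 8.688.
Geometric-mean thresholds: Farrow √(2·3)=2.449, Dorne √(2·3)=2.449, Harke √(9·10)=9.487, Carrow √(7·8)=7.483, Arden √(8·9)=8.485.
Each quota rounded against its threshold gives Farrow 3, Dorne 3, Harke 9, Carrow 8, Arden 9 (total 32).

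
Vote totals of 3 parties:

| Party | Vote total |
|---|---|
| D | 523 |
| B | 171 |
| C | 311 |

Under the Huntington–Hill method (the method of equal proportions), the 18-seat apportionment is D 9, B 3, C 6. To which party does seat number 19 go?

D

Priority for the next seat is population ÷ (√(s·(s+1))).
Priorities: D 55.129, B 49.363, C 47.988.
Highest priority: D.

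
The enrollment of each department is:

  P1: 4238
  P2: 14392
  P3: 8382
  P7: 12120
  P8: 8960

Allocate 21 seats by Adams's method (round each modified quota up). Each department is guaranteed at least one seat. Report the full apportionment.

P1=2, P2=6, P3=4, P7=5, P8=4

Standard divisor 48092/21 ≈ 2290.095; standard quotas: P1 1.851, P2 6.284, P3 3.660, P7 5.292, P8 3.913.
Rounding up gives 2, 7, 4, 6, 4 = 23 seats, so the divisor must be adjusted.
With modified divisor 2600: modified quotas P1 1.630, P2 5.535, P3 3.224, P7 4.662, P8 3.446.
Rounding up: P1 2, P2 6, P3 4, P7 5, P8 4 (total 21).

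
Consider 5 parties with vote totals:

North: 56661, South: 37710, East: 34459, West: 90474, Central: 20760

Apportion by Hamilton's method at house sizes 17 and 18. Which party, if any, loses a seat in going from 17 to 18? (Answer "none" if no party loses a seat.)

At 17 seats: North 4, South 3, East 2, West 6, Central 2.
At 18 seats: North 4, South 3, East 3, West 7, Central 1.
Central drops from 2 to 1.

Central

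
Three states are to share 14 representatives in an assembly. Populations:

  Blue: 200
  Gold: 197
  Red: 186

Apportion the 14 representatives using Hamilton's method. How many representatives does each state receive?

Blue=5, Gold=5, Red=4

The standard divisor is 583/14 ≈ 41.643.
Standard quotas: Blue 4.803, Gold 4.731, Red 4.467.
Lower quotas: Blue 4, Gold 4, Red 4 (sum 12, leaving 2 seats).
Remainders in descending order: Blue 0.803, Gold 0.731, Red 0.467.
Largest remainders: Blue, Gold receive the extra seats.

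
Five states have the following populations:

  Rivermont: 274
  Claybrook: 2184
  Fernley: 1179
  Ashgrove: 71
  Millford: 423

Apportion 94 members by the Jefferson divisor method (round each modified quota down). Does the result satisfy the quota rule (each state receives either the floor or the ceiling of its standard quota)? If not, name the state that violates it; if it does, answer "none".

Claybrook

Standard quotas: Rivermont 6.235, Claybrook 49.696, Fernley 26.828, Ashgrove 1.616, Millford 9.625.
Jefferson allocation: Rivermont 6, Claybrook 51, Fernley 27, Ashgrove 1, Millford 9.
Claybrook has quota 49.696 (lower 49, upper 50) but receives 51 — outside the quota interval.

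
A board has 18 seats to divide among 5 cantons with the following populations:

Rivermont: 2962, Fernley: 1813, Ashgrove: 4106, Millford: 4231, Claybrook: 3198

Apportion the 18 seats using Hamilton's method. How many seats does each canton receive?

The standard divisor is 16310/18 ≈ 906.111.
Standard quotas: Rivermont 3.269, Fernley 2.001, Ashgrove 4.531, Millford 4.669, Claybrook 3.529.
Lower quotas: Rivermont 3, Fernley 2, Ashgrove 4, Millford 4, Claybrook 3 (sum 16, leaving 2 seats).
Remainders in descending order: Millford 0.669, Ashgrove 0.531, Claybrook 0.529, Rivermont 0.269, Fernley 0.001.
The surplus seats go to Millford, Ashgrove.

Rivermont 3, Fernley 2, Ashgrove 5, Millford 5, Claybrook 3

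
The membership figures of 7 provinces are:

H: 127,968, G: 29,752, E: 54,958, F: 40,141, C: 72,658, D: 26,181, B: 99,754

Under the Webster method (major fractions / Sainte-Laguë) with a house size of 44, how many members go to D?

Standard divisor 451412/44 ≈ 10259.364; standard quotas: H 12.473, G 2.900, E 5.357, F 3.913, C 7.082, D 2.552, B 9.723.
Rounding to the nearest integer gives H 12, G 3, E 5, F 4, C 7, D 3, B 10 — total 44, matching the house size, so no adjustment is needed.
D receives 3.

3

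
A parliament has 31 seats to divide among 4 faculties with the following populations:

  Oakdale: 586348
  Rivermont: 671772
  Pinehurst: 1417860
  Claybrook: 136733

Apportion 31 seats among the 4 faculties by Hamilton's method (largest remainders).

Oakdale=6, Rivermont=7, Pinehurst=16, Claybrook=2

The standard divisor is 2812713/31 ≈ 90732.677.
Standard quotas: Oakdale 6.4624, Rivermont 7.4039, Pinehurst 15.6268, Claybrook 1.5070.
Lower quotas: Oakdale 6, Rivermont 7, Pinehurst 15, Claybrook 1 (sum 29, leaving 2 seats).
Remainders in descending order: Pinehurst 0.6268, Claybrook 0.5070, Oakdale 0.4624, Rivermont 0.4039.
The surplus seats go to Pinehurst, Claybrook.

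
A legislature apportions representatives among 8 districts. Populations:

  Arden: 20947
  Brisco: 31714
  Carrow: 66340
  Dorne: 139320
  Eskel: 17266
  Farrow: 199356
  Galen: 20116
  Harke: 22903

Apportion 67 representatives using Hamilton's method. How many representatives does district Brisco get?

Total 517962; standard divisor 517962/67 ≈ 7730.776.
Standard quotas: Arden 2.7096, Brisco 4.1023, Carrow 8.5813, Dorne 18.0215, Eskel 2.2334, Farrow 25.7873, Galen 2.6021, Harke 2.9626.
Lower quotas: Arden 2, Brisco 4, Carrow 8, Dorne 18, Eskel 2, Farrow 25, Galen 2, Harke 2 (sum 63, leaving 4 seats).
Remainders in descending order: Harke 0.9626, Farrow 0.7873, Arden 0.7096, Galen 0.6021, Carrow 0.5813, Eskel 0.2334, Brisco 0.1023, Dorne 0.0215.
Largest remainders: Harke, Farrow, Arden, Galen receive the extra seats.
Brisco receives 4.

4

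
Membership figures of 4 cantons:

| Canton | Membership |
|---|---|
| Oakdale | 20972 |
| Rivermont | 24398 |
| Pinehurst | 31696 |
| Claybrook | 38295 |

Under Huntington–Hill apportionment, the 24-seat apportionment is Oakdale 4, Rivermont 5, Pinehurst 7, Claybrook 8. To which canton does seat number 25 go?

Oakdale

Priority for the next seat is population ÷ (√(s·(s+1))).
Priorities: Oakdale 4689.482, Rivermont 4454.445, Pinehurst 4235.556, Claybrook 4513.109.
Highest priority: Oakdale.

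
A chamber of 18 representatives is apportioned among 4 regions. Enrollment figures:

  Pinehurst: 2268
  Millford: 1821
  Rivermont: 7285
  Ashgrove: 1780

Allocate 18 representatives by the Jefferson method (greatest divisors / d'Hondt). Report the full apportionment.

Standard divisor 13154/18 ≈ 730.778; standard quotas: Pinehurst 3.104, Millford 2.492, Rivermont 9.969, Ashgrove 2.436.
Rounding down gives 3, 2, 9, 2 = 16 seats, so the divisor must be adjusted.
With modified divisor 630: modified quotas Pinehurst 3.600, Millford 2.890, Rivermont 11.563, Ashgrove 2.825.
Rounding down: Pinehurst 3, Millford 2, Rivermont 11, Ashgrove 2 (total 18).

Pinehurst: 3, Millford: 2, Rivermont: 11, Ashgrove: 2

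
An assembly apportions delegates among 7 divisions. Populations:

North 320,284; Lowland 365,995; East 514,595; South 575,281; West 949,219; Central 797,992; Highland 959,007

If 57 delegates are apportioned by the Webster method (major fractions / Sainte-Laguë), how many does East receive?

7

Standard divisor 4482373/57 ≈ 78638.123; standard quotas: North 4.073, Lowland 4.654, East 6.544, South 7.316, West 12.071, Central 10.148, Highland 12.195.
Rounding to the nearest integer gives North 4, Lowland 5, East 7, South 7, West 12, Central 10, Highland 12 — total 57, matching the house size, so no adjustment is needed.
East receives 7.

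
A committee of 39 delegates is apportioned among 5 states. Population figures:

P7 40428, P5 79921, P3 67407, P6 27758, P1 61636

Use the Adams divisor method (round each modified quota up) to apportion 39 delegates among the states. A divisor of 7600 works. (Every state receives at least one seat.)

P7 6; P5 11; P3 9; P6 4; P1 9

With modified divisor 7600: modified quotas P7 5.319, P5 10.516, P3 8.869, P6 3.652, P1 8.110.
Rounding up: P7 6, P5 11, P3 9, P6 4, P1 9 (total 39).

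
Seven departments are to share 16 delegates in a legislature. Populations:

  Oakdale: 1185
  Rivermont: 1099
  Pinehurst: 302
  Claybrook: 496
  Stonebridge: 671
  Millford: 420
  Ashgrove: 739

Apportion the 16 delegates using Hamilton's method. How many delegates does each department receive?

Standard divisor: 4912 ÷ 16 = 307.
Standard quotas: Oakdale 3.860, Rivermont 3.580, Pinehurst 0.984, Claybrook 1.616, Stonebridge 2.186, Millford 1.368, Ashgrove 2.407.
Lower quotas: Oakdale 3, Rivermont 3, Pinehurst 0, Claybrook 1, Stonebridge 2, Millford 1, Ashgrove 2 (sum 12, leaving 4 seats).
Remainders in descending order: Pinehurst 0.984, Oakdale 0.860, Claybrook 0.616, Rivermont 0.580, Ashgrove 0.407, Millford 0.368, Stonebridge 0.186.
Largest remainders: Pinehurst, Oakdale, Claybrook, Rivermont receive the extra seats.

Oakdale: 4, Rivermont: 4, Pinehurst: 1, Claybrook: 2, Stonebridge: 2, Millford: 1, Ashgrove: 2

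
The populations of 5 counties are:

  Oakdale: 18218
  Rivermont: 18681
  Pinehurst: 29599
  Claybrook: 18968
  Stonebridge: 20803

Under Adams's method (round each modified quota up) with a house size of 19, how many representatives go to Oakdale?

Standard divisor 106269/19 ≈ 5593.105; standard quotas: Oakdale 3.257, Rivermont 3.340, Pinehurst 5.292, Claybrook 3.391, Stonebridge 3.719.
Rounding up gives 4, 4, 6, 4, 4 = 22 seats, so the divisor must be adjusted.
With modified divisor 6270: modified quotas Oakdale 2.906, Rivermont 2.979, Pinehurst 4.721, Claybrook 3.025, Stonebridge 3.318.
Rounding up: Oakdale 3, Rivermont 3, Pinehurst 5, Claybrook 4, Stonebridge 4 (total 19).
Oakdale receives 3.

3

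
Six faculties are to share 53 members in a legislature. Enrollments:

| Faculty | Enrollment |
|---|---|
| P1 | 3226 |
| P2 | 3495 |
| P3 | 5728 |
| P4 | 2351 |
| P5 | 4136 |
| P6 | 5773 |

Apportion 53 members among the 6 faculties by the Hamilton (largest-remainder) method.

Total 24709; standard divisor 24709/53 ≈ 466.208.
Standard quotas: P1 6.9197, P2 7.4967, P3 12.2864, P4 5.0428, P5 8.8716, P6 12.3829.
Lower quotas: P1 6, P2 7, P3 12, P4 5, P5 8, P6 12 (sum 50, leaving 3 seats).
Remainders in descending order: P1 0.9197, P5 0.8716, P2 0.4967, P6 0.3829, P3 0.2864, P4 0.0428.
The surplus seats go to P1, P5, P2.

P1 7; P2 8; P3 12; P4 5; P5 9; P6 12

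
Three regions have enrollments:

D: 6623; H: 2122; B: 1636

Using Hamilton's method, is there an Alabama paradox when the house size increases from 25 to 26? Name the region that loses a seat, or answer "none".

none

At 25 seats: D 16, H 5, B 4.
At 26 seats: D 17, H 5, B 4.
No region's allocation decreased.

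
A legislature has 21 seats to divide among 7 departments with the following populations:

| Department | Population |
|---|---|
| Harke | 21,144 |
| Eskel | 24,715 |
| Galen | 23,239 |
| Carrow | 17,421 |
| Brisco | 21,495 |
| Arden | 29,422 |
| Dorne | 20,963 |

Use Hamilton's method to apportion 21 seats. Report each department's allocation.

Harke=3; Eskel=3; Galen=3; Carrow=2; Brisco=3; Arden=4; Dorne=3

Total 158399; standard divisor 158399/21 ≈ 7542.81.
Standard quotas: Harke 2.8032, Eskel 3.2766, Galen 3.0809, Carrow 2.3096, Brisco 2.8497, Arden 3.9007, Dorne 2.7792.
Lower quotas: Harke 2, Eskel 3, Galen 3, Carrow 2, Brisco 2, Arden 3, Dorne 2 (sum 17, leaving 4 seats).
Remainders in descending order: Arden 0.9007, Brisco 0.8497, Harke 0.8032, Dorne 0.7792, Carrow 0.3096, Eskel 0.2766, Galen 0.0809.
Largest remainders: Arden, Brisco, Harke, Dorne receive the extra seats.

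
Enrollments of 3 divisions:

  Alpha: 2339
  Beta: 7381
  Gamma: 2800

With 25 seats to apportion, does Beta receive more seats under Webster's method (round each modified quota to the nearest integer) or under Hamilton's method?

Webster: Alpha 5, Beta 14, Gamma 6.
Hamilton: Alpha 5, Beta 15, Gamma 5.
Beta gets 14 under Webster and 15 under Hamilton.

Hamilton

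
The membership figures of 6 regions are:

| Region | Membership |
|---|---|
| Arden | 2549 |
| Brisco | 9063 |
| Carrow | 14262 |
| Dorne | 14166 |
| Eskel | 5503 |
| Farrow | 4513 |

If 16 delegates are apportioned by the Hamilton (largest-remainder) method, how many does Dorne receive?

Standard divisor: 50056 ÷ 16 ≈ 3128.5.
Standard quotas: Arden 0.8148, Brisco 2.8969, Carrow 4.5587, Dorne 4.5280, Eskel 1.7590, Farrow 1.4425.
Lower quotas: Arden 0, Brisco 2, Carrow 4, Dorne 4, Eskel 1, Farrow 1 (sum 12, leaving 4 seats).
Remainders in descending order: Brisco 0.8969, Arden 0.8148, Eskel 0.7590, Carrow 0.5587, Dorne 0.5280, Farrow 0.4425.
The surplus seats go to Brisco, Arden, Eskel, Carrow.
Dorne receives 4.

4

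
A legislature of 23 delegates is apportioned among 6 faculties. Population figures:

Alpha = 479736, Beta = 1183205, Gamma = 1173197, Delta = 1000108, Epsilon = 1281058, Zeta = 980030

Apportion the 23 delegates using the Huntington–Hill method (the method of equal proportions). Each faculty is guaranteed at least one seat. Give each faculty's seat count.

With divisor 273741: modified quotas Alpha 1.753, Beta 4.322, Gamma 4.286, Delta 3.653, Epsilon 4.680, Zeta 3.580.
Geometric-mean thresholds: Alpha √(1·2)=1.414, Beta √(4·5)=4.472, Gamma √(4·5)=4.472, Delta √(3·4)=3.464, Epsilon √(4·5)=4.472, Zeta √(3·4)=3.464.
Each quota rounded against its threshold gives Alpha 2, Beta 4, Gamma 4, Delta 4, Epsilon 5, Zeta 4 (total 23).

Alpha: 2, Beta: 4, Gamma: 4, Delta: 4, Epsilon: 5, Zeta: 4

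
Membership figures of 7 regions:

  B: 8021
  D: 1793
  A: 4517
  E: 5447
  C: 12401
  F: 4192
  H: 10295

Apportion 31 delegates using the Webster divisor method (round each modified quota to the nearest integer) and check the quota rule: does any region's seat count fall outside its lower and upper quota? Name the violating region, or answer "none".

Standard quotas: B 5.328, D 1.191, A 3.001, E 3.618, C 8.238, F 2.785, H 6.839.
Webster allocation: B 5, D 1, A 3, E 4, C 8, F 3, H 7.
Every allocation lies between the lower and upper quota.

none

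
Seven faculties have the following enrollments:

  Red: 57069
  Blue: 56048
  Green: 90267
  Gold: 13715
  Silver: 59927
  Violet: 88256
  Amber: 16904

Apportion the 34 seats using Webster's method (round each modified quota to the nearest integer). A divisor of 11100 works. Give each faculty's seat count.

Red: 5; Blue: 5; Green: 8; Gold: 1; Silver: 5; Violet: 8; Amber: 2

With modified divisor 11100: modified quotas Red 5.141, Blue 5.049, Green 8.132, Gold 1.236, Silver 5.399, Violet 7.951, Amber 1.523.
Rounding to the nearest integer: Red 5, Blue 5, Green 8, Gold 1, Silver 5, Violet 8, Amber 2 (total 34).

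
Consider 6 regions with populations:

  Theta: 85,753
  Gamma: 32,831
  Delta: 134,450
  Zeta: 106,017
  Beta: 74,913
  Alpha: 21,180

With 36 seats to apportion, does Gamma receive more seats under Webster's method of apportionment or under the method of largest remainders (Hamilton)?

Webster

Webster: Theta 7, Gamma 3, Delta 10, Zeta 8, Beta 6, Alpha 2.
Hamilton: Theta 7, Gamma 2, Delta 11, Zeta 8, Beta 6, Alpha 2.
Gamma gets 3 under Webster and 2 under Hamilton.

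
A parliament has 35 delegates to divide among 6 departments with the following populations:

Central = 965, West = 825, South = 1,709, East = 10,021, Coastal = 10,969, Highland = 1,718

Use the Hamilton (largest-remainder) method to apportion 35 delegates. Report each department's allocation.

Central: 1, West: 1, South: 2, East: 14, Coastal: 15, Highland: 2

Standard divisor: 26207 ÷ 35 ≈ 748.771.
Standard quotas: Central 1.2888, West 1.1018, South 2.2824, East 13.3833, Coastal 14.6493, Highland 2.2944.
Lower quotas: Central 1, West 1, South 2, East 13, Coastal 14, Highland 2 (sum 33, leaving 2 seats).
Remainders in descending order: Coastal 0.6493, East 0.3833, Highland 0.2944, Central 0.2888, South 0.2824, West 0.1018.
Largest remainders: Coastal, East receive the extra seats.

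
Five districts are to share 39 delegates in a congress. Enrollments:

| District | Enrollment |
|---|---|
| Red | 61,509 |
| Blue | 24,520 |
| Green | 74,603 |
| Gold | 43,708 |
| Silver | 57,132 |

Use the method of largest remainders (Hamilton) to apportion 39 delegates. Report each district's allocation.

Red 9, Blue 4, Green 11, Gold 6, Silver 9

Total 261472; standard divisor 261472/39 ≈ 6704.41.
Standard quotas: Red 9.1744, Blue 3.6573, Green 11.1275, Gold 6.5193, Silver 8.5216.
Lower quotas: Red 9, Blue 3, Green 11, Gold 6, Silver 8 (sum 37, leaving 2 seats).
Remainders in descending order: Blue 0.6573, Silver 0.5216, Gold 0.5193, Red 0.1744, Green 0.1275.
The surplus seats go to Blue, Silver.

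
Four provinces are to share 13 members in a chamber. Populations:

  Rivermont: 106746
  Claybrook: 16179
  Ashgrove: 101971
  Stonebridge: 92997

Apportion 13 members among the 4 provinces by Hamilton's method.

Rivermont=4; Claybrook=1; Ashgrove=4; Stonebridge=4

The standard divisor is 317893/13 ≈ 24453.308.
Standard quotas: Rivermont 4.3653, Claybrook 0.6616, Ashgrove 4.1700, Stonebridge 3.8030.
Lower quotas: Rivermont 4, Claybrook 0, Ashgrove 4, Stonebridge 3 (sum 11, leaving 2 seats).
Remainders in descending order: Stonebridge 0.8030, Claybrook 0.6616, Rivermont 0.3653, Ashgrove 0.1700.
The surplus seats go to Stonebridge, Claybrook.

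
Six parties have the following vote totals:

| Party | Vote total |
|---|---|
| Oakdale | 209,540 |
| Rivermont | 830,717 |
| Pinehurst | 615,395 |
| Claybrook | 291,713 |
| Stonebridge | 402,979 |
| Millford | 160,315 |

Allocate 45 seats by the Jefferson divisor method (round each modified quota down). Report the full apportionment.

Standard divisor 2510659/45 ≈ 55792.422; standard quotas: Oakdale 3.756, Rivermont 14.889, Pinehurst 11.030, Claybrook 5.229, Stonebridge 7.223, Millford 2.873.
Rounding down gives 3, 14, 11, 5, 7, 2 = 42 seats, so the divisor must be adjusted.
With modified divisor 52059.4: modified quotas Oakdale 4.025, Rivermont 15.957, Pinehurst 11.821, Claybrook 5.603, Stonebridge 7.741, Millford 3.079.
Rounding down: Oakdale 4, Rivermont 15, Pinehurst 11, Claybrook 5, Stonebridge 7, Millford 3 (total 45).

Oakdale 4, Rivermont 15, Pinehurst 11, Claybrook 5, Stonebridge 7, Millford 3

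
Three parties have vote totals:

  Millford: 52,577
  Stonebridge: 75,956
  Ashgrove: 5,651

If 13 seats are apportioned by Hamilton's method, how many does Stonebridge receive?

7

Total 134184; standard divisor 134184/13 ≈ 10321.846.
Standard quotas: Millford 5.0938, Stonebridge 7.3588, Ashgrove 0.5475.
Lower quotas: Millford 5, Stonebridge 7, Ashgrove 0 (sum 12, leaving 1 seat).
Remainders in descending order: Ashgrove 0.5475, Stonebridge 0.3588, Millford 0.0938.
The surplus seat goes to Ashgrove.
Stonebridge receives 7.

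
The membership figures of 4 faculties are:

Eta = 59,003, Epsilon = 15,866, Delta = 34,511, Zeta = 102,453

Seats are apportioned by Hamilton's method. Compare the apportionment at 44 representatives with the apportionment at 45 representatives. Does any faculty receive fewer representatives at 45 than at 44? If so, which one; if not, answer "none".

At 44 seats: Eta 12, Epsilon 4, Delta 7, Zeta 21.
At 45 seats: Eta 13, Epsilon 3, Delta 7, Zeta 22.
Epsilon drops from 4 to 3.

Epsilon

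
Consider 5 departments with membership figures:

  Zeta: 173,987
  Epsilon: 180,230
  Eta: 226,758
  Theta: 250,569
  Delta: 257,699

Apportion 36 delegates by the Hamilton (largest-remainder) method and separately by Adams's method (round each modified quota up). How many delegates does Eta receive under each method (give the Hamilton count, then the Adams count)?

7 and 8

Hamilton: Zeta 6, Epsilon 6, Eta 7, Theta 8, Delta 9.
Adams: Zeta 6, Epsilon 6, Eta 8, Theta 8, Delta 8.
Eta gets 7 under Hamilton and 8 under Adams.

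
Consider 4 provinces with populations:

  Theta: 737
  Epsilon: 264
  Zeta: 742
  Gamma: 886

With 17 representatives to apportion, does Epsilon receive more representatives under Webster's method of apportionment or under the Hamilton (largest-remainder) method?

Webster: Theta 5, Epsilon 2, Zeta 5, Gamma 5.
Hamilton: Theta 5, Epsilon 1, Zeta 5, Gamma 6.
Epsilon gets 2 under Webster and 1 under Hamilton.

Webster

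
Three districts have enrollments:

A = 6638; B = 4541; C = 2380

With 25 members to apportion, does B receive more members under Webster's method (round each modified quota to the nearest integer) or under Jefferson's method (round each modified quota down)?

Webster

Webster: A 12, B 9, C 4.
Jefferson: A 13, B 8, C 4.
B gets 9 under Webster and 8 under Jefferson.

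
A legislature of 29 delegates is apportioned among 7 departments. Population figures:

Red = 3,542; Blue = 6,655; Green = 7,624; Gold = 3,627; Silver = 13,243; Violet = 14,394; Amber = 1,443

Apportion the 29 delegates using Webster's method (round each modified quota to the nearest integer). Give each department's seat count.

Red 2; Blue 4; Green 4; Gold 2; Silver 8; Violet 8; Amber 1

Standard divisor 50528/29 ≈ 1742.345; standard quotas: Red 2.033, Blue 3.820, Green 4.376, Gold 2.082, Silver 7.601, Violet 8.261, Amber 0.828.
Rounding to the nearest integer gives Red 2, Blue 4, Green 4, Gold 2, Silver 8, Violet 8, Amber 1 — total 29, matching the house size, so no adjustment is needed.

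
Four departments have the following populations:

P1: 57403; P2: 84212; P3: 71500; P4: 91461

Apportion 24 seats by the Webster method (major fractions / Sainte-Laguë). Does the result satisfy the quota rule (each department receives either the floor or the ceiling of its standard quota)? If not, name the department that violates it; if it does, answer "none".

Standard quotas: P1 4.523, P2 6.636, P3 5.634, P4 7.207.
Webster allocation: P1 4, P2 7, P3 6, P4 7.
Every allocation lies between the lower and upper quota.

none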